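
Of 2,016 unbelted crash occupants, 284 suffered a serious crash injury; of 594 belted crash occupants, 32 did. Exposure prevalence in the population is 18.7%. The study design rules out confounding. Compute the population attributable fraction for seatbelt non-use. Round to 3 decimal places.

p₁ = P(outcome | exposed) = 284/2016 = 0.14087
p₀ = P(outcome | unexposed) = 32/594 = 0.053872
Overall risk P(Y=1) = π·p₁ + (1−π)·p₀ = 0.187×0.14087 + 0.813×0.053872 = 0.070141.
Under exogeneity, PAF = [P(Y=1) − p₀] / P(Y=1).
PAF = (0.070141 − 0.053872) / 0.070141 ≈ 0.2319

PAF ≈ 0.232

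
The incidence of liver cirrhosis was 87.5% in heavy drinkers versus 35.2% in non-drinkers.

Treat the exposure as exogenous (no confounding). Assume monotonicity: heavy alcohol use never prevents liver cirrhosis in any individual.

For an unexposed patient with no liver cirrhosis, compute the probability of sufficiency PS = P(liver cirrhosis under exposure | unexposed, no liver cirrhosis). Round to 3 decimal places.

PS ≈ 0.807

p₁ = 0.875, p₀ = 0.352.
Under exogeneity and monotonicity, PS = (p₁ − p₀) / (1 − p₀).
PS = (0.875 − 0.352) / (1 − 0.352) = 0.523 / 0.648 ≈ 0.8071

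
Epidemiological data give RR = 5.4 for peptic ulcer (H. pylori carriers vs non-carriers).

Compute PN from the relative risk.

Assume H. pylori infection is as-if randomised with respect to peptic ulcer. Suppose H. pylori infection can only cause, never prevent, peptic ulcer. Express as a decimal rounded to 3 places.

Under exogeneity and monotonicity, PN = (RR − 1) / RR = 1 − 1/RR.
PN = (5.4 − 1) / 5.4 = 4.4 / 5.4 ≈ 0.8148

PN ≈ 0.815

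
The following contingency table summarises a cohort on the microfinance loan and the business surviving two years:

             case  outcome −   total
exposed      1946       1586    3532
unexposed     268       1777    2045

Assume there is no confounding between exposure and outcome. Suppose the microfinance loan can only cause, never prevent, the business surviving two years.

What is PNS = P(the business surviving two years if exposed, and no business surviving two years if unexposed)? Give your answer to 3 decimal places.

p₁ = P(outcome | exposed) = 1946/3532 = 0.55096
p₀ = P(outcome | unexposed) = 268/2045 = 0.13105
Under exogeneity and monotonicity, PNS = p₁ − p₀.
PNS = 0.55096 − 0.13105 = 0.41991

PNS ≈ 0.420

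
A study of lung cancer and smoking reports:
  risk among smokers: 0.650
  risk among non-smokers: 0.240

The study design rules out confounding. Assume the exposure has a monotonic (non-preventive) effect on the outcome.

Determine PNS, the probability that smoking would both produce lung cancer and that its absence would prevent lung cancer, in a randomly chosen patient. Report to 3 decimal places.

Let p₁ = 0.65, p₀ = 0.24.
Under exogeneity and monotonicity, PNS = p₁ − p₀.
PNS = 0.65 − 0.24 = 0.41

PNS ≈ 0.410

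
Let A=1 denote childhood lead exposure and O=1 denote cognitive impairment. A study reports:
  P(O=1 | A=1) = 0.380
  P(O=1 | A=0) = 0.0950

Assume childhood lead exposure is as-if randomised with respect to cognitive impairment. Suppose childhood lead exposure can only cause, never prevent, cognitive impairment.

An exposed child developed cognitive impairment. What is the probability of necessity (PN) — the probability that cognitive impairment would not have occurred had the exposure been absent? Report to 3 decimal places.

PN ≈ 0.750

Let p₁ = 0.38, p₀ = 0.095.
Under exogeneity and monotonicity, PN = (p₁ − p₀) / p₁.
PN = (0.38 − 0.095) / 0.38 = 0.285 / 0.38 ≈ 0.7500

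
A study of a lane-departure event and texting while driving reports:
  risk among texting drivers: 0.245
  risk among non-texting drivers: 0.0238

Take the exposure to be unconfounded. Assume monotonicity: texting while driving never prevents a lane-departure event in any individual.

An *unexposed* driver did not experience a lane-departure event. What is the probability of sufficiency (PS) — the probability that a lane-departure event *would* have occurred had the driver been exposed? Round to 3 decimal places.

PS ≈ 0.227

Let p₁ = 0.245, p₀ = 0.0238.
Under exogeneity and monotonicity, PS = (p₁ − p₀) / (1 − p₀).
PS = (0.245 − 0.0238) / (1 − 0.0238) = 0.2212 / 0.9762 ≈ 0.2266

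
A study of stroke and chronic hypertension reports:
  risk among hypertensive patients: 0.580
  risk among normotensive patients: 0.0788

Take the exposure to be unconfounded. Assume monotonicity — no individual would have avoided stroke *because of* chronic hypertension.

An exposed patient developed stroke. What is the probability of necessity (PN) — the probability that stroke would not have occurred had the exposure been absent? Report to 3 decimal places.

PN ≈ 0.864

Let p₁ = 0.58, p₀ = 0.0788.
Under exogeneity and monotonicity, PN = (p₁ − p₀) / p₁.
PN = (0.58 − 0.0788) / 0.58 = 0.5012 / 0.58 ≈ 0.8641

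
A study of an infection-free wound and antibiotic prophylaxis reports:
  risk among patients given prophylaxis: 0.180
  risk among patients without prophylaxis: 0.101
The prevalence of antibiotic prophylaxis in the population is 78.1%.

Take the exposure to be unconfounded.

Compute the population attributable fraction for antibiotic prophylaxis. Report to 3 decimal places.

PAF ≈ 0.379

Let p₁ = 0.18, p₀ = 0.101.
Overall risk P(Y=1) = π·p₁ + (1−π)·p₀ = 0.781×0.18 + 0.219×0.101 = 0.1627.
Under exogeneity, PAF = [P(Y=1) − p₀] / P(Y=1).
PAF = (0.1627 − 0.101) / 0.1627 ≈ 0.3792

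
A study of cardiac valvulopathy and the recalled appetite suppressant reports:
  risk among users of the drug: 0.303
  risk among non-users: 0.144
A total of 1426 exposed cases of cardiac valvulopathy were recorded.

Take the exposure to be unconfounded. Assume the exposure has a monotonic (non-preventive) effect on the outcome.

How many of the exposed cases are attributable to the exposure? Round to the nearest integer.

Let p₁ = 0.303, p₀ = 0.144.
PN = (p₁ − p₀)/p₁ = (0.303 − 0.144) / 0.303 ≈ 0.52475.
Attributable cases ≈ PN × (exposed cases) = 0.52475 × 1426 ≈ 748.30.

about 748 cases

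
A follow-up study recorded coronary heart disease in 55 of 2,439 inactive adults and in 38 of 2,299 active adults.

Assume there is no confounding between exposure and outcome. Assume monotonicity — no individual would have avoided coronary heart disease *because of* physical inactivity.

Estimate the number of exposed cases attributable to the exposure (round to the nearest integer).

p₁ = P(outcome | exposed) = 55/2439 = 0.02255
p₀ = P(outcome | unexposed) = 38/2299 = 0.016529
PN = (p₁ − p₀)/p₁ = (0.02255 − 0.016529) / 0.02255 ≈ 0.26702.
Attributable cases ≈ PN × (exposed cases) = 0.26702 × 55 ≈ 14.69.

about 15 cases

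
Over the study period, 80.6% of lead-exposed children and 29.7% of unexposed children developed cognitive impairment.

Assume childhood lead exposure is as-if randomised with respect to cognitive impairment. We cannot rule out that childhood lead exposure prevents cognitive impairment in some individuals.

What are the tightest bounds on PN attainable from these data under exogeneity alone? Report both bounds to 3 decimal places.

0.632 ≤ PN ≤ 0.872

p₁ = 0.806, p₀ = 0.297.
Under exogeneity alone the bounds on PN are max{0,(p₁−p₀)/p₁} ≤ PN ≤ min{1,(1−p₀)/p₁}.
  lower = (p₁ − p₀)/p₁ = 0.509 / 0.806 ≈ 0.6315
  upper = min{1, (1 − p₀)/p₁} = 0.703 / 0.806 ≈ 0.8722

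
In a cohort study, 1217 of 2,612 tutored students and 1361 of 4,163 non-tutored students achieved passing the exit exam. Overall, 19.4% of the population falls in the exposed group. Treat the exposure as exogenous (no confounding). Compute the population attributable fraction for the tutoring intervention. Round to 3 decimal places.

p₁ = P(outcome | exposed) = 1217/2612 = 0.46593
p₀ = P(outcome | unexposed) = 1361/4163 = 0.32693
Overall risk P(Y=1) = π·p₁ + (1−π)·p₀ = 0.194×0.46593 + 0.806×0.32693 = 0.35389.
Under exogeneity, PAF = [P(Y=1) − p₀] / P(Y=1).
PAF = (0.35389 − 0.32693) / 0.35389 ≈ 0.0762

PAF ≈ 0.076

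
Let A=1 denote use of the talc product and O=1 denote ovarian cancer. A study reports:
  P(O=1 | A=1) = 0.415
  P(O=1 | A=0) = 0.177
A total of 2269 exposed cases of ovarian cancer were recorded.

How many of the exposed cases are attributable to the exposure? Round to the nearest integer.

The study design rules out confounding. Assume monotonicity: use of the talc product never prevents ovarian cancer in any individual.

Let p₁ = 0.415, p₀ = 0.177.
PN = (p₁ − p₀)/p₁ = (0.415 − 0.177) / 0.415 ≈ 0.57349.
Attributable cases ≈ PN × (exposed cases) = 0.57349 × 2269 ≈ 1301.26.

about 1301 cases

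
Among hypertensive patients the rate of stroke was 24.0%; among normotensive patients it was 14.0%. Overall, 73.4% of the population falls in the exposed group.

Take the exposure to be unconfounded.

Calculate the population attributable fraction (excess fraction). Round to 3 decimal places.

PAF ≈ 0.344

p₁ = 0.24, p₀ = 0.14.
Overall risk P(Y=1) = π·p₁ + (1−π)·p₀ = 0.734×0.24 + 0.266×0.14 = 0.2134.
Under exogeneity, PAF = [P(Y=1) − p₀] / P(Y=1).
PAF = (0.2134 − 0.14) / 0.2134 ≈ 0.3440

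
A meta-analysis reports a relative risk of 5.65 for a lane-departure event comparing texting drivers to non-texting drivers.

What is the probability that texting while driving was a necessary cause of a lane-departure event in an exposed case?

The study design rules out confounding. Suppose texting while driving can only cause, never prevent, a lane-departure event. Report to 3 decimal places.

PN ≈ 0.823

Under exogeneity and monotonicity, PN = (RR − 1) / RR = 1 − 1/RR.
PN = (5.65 − 1) / 5.65 = 4.65 / 5.65 ≈ 0.8230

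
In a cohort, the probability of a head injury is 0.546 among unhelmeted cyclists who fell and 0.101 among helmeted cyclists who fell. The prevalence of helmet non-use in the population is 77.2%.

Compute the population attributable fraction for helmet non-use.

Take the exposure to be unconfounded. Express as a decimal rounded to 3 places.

PAF ≈ 0.773

Let p₁ = 0.546, p₀ = 0.101.
Overall risk P(Y=1) = π·p₁ + (1−π)·p₀ = 0.772×0.546 + 0.228×0.101 = 0.44454.
Under exogeneity, PAF = [P(Y=1) − p₀] / P(Y=1).
PAF = (0.44454 − 0.101) / 0.44454 ≈ 0.7728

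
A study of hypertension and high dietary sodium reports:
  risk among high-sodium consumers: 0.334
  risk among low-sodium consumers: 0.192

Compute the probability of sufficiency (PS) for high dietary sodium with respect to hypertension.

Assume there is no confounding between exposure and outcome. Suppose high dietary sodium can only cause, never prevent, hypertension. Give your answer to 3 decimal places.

Let p₁ = 0.334, p₀ = 0.192.
Under exogeneity and monotonicity, PS = (p₁ − p₀) / (1 − p₀).
PS = (0.334 − 0.192) / (1 − 0.192) = 0.142 / 0.808 ≈ 0.1757

PS ≈ 0.176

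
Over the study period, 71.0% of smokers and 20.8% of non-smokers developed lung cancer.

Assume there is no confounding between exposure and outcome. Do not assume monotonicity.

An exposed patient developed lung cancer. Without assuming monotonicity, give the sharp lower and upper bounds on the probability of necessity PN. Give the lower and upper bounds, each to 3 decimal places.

0.707 ≤ PN ≤ 1.000

p₁ = 0.71, p₀ = 0.208.
Under exogeneity alone the bounds on PN are max{0,(p₁−p₀)/p₁} ≤ PN ≤ min{1,(1−p₀)/p₁}.
  lower = (p₁ − p₀)/p₁ = 0.502 / 0.71 ≈ 0.7070
  upper = min{1, (1 − p₀)/p₁} = 0.792 / 0.71 ≈ 1.1155 → capped at 1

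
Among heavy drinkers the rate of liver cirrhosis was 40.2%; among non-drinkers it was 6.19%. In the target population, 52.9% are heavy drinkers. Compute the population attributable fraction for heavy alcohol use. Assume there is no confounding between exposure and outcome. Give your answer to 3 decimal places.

p₁ = 0.402, p₀ = 0.0619.
Overall risk P(Y=1) = π·p₁ + (1−π)·p₀ = 0.529×0.402 + 0.471×0.0619 = 0.24181.
Under exogeneity, PAF = [P(Y=1) − p₀] / P(Y=1).
PAF = (0.24181 − 0.0619) / 0.24181 ≈ 0.7440

PAF ≈ 0.744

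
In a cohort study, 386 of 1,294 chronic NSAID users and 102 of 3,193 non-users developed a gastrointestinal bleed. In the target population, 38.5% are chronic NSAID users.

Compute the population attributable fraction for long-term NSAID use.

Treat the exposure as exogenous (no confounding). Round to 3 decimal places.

PAF ≈ 0.762

p₁ = P(outcome | exposed) = 386/1294 = 0.2983
p₀ = P(outcome | unexposed) = 102/3193 = 0.031945
Overall risk P(Y=1) = π·p₁ + (1−π)·p₀ = 0.385×0.2983 + 0.615×0.031945 = 0.13449.
Under exogeneity, PAF = [P(Y=1) − p₀] / P(Y=1).
PAF = (0.13449 − 0.031945) / 0.13449 ≈ 0.7625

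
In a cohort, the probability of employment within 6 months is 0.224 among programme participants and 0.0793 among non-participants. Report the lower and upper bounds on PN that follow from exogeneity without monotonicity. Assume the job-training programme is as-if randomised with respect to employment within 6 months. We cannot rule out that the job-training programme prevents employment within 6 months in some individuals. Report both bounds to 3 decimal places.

0.646 ≤ PN ≤ 1.000

Let p₁ = 0.224, p₀ = 0.0793.
Under exogeneity alone the bounds on PN are max{0,(p₁−p₀)/p₁} ≤ PN ≤ min{1,(1−p₀)/p₁}.
  lower = (p₁ − p₀)/p₁ = 0.1447 / 0.224 ≈ 0.6460
  upper = min{1, (1 − p₀)/p₁} = 0.9207 / 0.224 ≈ 4.1103 → capped at 1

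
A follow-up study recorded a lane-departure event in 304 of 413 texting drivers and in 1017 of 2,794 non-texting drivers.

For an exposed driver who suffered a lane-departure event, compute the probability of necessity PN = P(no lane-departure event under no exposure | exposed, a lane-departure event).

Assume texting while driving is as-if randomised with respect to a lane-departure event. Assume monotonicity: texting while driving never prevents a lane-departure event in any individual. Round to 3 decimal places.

PN ≈ 0.505

p₁ = P(outcome | exposed) = 304/413 = 0.73608
p₀ = P(outcome | unexposed) = 1017/2794 = 0.36399
Under exogeneity and monotonicity, PN = (p₁ − p₀) / p₁.
PN = (0.73608 − 0.36399) / 0.73608 = 0.37208 / 0.73608 ≈ 0.5055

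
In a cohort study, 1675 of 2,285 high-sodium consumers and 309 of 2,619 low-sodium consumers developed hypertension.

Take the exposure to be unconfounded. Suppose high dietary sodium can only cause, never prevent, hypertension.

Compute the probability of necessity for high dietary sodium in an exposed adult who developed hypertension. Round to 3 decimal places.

p₁ = P(outcome | exposed) = 1675/2285 = 0.73304
p₀ = P(outcome | unexposed) = 309/2619 = 0.11798
Under exogeneity and monotonicity, PN = (p₁ − p₀) / p₁.
PN = (0.73304 − 0.11798) / 0.73304 = 0.61506 / 0.73304 ≈ 0.8390

PN ≈ 0.839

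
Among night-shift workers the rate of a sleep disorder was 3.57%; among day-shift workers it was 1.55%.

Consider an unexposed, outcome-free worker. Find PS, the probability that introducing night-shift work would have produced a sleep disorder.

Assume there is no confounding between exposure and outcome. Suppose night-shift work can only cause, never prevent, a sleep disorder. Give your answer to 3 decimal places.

p₁ = 0.0357, p₀ = 0.0155.
Under exogeneity and monotonicity, PS = (p₁ − p₀) / (1 − p₀).
PS = (0.0357 − 0.0155) / (1 − 0.0155) = 0.0202 / 0.9845 ≈ 0.0205

PS ≈ 0.021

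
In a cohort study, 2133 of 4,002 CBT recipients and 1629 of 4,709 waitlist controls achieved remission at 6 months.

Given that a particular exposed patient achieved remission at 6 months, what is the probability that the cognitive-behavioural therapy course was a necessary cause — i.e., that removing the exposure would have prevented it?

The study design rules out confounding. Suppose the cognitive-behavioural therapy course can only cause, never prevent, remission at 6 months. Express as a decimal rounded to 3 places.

PN ≈ 0.351

p₁ = P(outcome | exposed) = 2133/4002 = 0.53298
p₀ = P(outcome | unexposed) = 1629/4709 = 0.34593
Under exogeneity and monotonicity, PN = (p₁ − p₀) / p₁.
PN = (0.53298 − 0.34593) / 0.53298 = 0.18705 / 0.53298 ≈ 0.3509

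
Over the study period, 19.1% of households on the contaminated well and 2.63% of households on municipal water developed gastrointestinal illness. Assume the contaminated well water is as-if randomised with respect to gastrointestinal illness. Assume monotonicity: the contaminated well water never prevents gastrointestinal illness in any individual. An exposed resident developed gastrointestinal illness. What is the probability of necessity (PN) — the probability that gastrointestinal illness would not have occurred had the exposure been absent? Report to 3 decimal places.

p₁ = 0.191, p₀ = 0.0263.
Under exogeneity and monotonicity, PN = (p₁ − p₀) / p₁.
PN = (0.191 − 0.0263) / 0.191 = 0.1647 / 0.191 ≈ 0.8623

PN ≈ 0.862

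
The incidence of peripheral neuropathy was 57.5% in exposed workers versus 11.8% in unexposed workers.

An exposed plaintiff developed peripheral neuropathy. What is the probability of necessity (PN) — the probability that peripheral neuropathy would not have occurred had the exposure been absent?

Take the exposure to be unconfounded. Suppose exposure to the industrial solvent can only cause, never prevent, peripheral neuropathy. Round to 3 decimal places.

PN ≈ 0.795

p₁ = 0.575, p₀ = 0.118.
Under exogeneity and monotonicity, PN = (p₁ − p₀) / p₁.
PN = (0.575 − 0.118) / 0.575 = 0.457 / 0.575 ≈ 0.7948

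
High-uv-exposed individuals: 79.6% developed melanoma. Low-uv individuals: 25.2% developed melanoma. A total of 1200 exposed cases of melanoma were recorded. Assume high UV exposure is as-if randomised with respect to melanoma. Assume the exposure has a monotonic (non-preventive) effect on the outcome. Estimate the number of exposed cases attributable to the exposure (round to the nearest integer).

about 820 cases

p₁ = 0.796, p₀ = 0.252.
PN = (p₁ − p₀)/p₁ = (0.796 − 0.252) / 0.796 ≈ 0.68342.
Attributable cases ≈ PN × (exposed cases) = 0.68342 × 1200 ≈ 820.10.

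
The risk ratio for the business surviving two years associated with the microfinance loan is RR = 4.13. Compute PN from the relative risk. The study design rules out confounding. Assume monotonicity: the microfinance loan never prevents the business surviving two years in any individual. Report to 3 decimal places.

PN ≈ 0.758

Under exogeneity and monotonicity, PN = (RR − 1) / RR = 1 − 1/RR.
PN = (4.13 − 1) / 4.13 = 3.13 / 4.13 ≈ 0.7579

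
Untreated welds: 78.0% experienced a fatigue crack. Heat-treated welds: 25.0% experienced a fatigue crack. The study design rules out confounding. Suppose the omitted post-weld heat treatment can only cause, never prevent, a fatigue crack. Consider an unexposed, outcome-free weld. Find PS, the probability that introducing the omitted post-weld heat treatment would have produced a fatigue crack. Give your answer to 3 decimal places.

p₁ = 0.78, p₀ = 0.25.
Under exogeneity and monotonicity, PS = (p₁ − p₀) / (1 − p₀).
PS = (0.78 − 0.25) / (1 − 0.25) = 0.53 / 0.75 ≈ 0.7067

PS ≈ 0.707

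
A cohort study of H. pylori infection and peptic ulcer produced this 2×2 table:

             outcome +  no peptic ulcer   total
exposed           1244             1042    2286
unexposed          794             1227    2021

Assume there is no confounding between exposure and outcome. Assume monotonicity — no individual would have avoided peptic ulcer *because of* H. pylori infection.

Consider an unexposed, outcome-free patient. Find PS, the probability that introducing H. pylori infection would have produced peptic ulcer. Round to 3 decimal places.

p₁ = P(outcome | exposed) = 1244/2286 = 0.54418
p₀ = P(outcome | unexposed) = 794/2021 = 0.39287
Under exogeneity and monotonicity, PS = (p₁ − p₀) / (1 − p₀).
PS = (0.54418 − 0.39287) / (1 − 0.39287) = 0.15131 / 0.60713 ≈ 0.2492

PS ≈ 0.249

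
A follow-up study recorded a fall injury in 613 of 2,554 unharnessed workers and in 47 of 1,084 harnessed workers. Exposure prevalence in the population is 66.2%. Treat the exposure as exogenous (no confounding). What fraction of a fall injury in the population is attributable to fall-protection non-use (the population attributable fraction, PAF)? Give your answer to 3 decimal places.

p₁ = P(outcome | exposed) = 613/2554 = 0.24002
p₀ = P(outcome | unexposed) = 47/1084 = 0.043358
Overall risk P(Y=1) = π·p₁ + (1−π)·p₀ = 0.662×0.24002 + 0.338×0.043358 = 0.17355.
Under exogeneity, PAF = [P(Y=1) − p₀] / P(Y=1).
PAF = (0.17355 − 0.043358) / 0.17355 ≈ 0.7502

PAF ≈ 0.750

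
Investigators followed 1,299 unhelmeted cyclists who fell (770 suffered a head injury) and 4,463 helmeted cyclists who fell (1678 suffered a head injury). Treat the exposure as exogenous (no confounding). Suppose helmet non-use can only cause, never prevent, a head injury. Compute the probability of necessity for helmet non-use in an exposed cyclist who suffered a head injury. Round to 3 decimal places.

PN ≈ 0.366

p₁ = P(outcome | exposed) = 770/1299 = 0.59276
p₀ = P(outcome | unexposed) = 1678/4463 = 0.37598
Under exogeneity and monotonicity, PN = (p₁ − p₀) / p₁.
PN = (0.59276 − 0.37598) / 0.59276 = 0.21678 / 0.59276 ≈ 0.3657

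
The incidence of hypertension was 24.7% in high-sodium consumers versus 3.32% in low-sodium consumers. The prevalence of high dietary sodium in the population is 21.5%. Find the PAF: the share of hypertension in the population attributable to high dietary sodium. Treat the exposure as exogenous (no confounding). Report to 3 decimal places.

PAF ≈ 0.581

p₁ = 0.247, p₀ = 0.0332.
Overall risk P(Y=1) = π·p₁ + (1−π)·p₀ = 0.215×0.247 + 0.785×0.0332 = 0.079167.
Under exogeneity, PAF = [P(Y=1) − p₀] / P(Y=1).
PAF = (0.079167 − 0.0332) / 0.079167 ≈ 0.5806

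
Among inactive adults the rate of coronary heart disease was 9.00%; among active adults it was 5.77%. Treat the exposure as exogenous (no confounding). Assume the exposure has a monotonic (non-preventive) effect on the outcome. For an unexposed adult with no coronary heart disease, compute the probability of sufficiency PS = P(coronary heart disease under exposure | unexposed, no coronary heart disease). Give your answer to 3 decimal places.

p₁ = 0.09, p₀ = 0.0577.
Under exogeneity and monotonicity, PS = (p₁ − p₀) / (1 − p₀).
PS = (0.09 − 0.0577) / (1 − 0.0577) = 0.0323 / 0.9423 ≈ 0.0343

PS ≈ 0.034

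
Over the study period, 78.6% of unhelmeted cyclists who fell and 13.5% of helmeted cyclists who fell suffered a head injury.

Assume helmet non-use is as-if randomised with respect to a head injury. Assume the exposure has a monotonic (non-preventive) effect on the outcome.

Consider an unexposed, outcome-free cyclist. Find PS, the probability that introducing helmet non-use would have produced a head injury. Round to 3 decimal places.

PS ≈ 0.753

p₁ = 0.786, p₀ = 0.135.
Under exogeneity and monotonicity, PS = (p₁ − p₀) / (1 − p₀).
PS = (0.786 − 0.135) / (1 − 0.135) = 0.651 / 0.865 ≈ 0.7526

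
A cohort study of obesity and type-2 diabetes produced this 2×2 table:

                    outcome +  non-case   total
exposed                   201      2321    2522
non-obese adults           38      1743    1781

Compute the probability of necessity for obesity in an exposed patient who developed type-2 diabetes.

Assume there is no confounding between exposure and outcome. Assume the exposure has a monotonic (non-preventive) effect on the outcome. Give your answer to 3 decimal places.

PN ≈ 0.732

p₁ = P(outcome | exposed) = 201/2522 = 0.079699
p₀ = P(outcome | unexposed) = 38/1781 = 0.021336
Under exogeneity and monotonicity, PN = (p₁ − p₀)/p₁.
PN = (0.079699 − 0.021336) / 0.079699 ≈ 0.7323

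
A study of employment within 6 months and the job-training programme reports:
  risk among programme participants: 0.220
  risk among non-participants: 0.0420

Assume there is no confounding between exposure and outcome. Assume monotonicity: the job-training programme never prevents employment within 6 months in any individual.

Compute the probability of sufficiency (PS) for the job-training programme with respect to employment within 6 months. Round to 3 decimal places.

PS ≈ 0.186

Let p₁ = 0.22, p₀ = 0.042.
Under exogeneity and monotonicity, PS = (p₁ − p₀) / (1 − p₀).
PS = (0.22 − 0.042) / (1 − 0.042) = 0.178 / 0.958 ≈ 0.1858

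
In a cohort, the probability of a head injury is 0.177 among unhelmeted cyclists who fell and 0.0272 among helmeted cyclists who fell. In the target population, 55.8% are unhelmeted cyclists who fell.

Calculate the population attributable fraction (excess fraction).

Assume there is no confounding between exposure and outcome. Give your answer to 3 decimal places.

Let p₁ = 0.177, p₀ = 0.0272.
Overall risk P(Y=1) = π·p₁ + (1−π)·p₀ = 0.558×0.177 + 0.442×0.0272 = 0.11079.
Under exogeneity, PAF = [P(Y=1) − p₀] / P(Y=1).
PAF = (0.11079 − 0.0272) / 0.11079 ≈ 0.7545

PAF ≈ 0.754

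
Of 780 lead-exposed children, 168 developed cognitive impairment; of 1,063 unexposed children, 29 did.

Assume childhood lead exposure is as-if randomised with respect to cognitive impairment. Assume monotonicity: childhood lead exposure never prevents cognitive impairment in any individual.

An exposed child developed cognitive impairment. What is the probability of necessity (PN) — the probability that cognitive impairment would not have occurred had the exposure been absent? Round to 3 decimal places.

p₁ = P(outcome | exposed) = 168/780 = 0.21538
p₀ = P(outcome | unexposed) = 29/1063 = 0.027281
Under exogeneity and monotonicity, PN = (p₁ − p₀) / p₁.
PN = (0.21538 − 0.027281) / 0.21538 = 0.1881 / 0.21538 ≈ 0.8733

PN ≈ 0.873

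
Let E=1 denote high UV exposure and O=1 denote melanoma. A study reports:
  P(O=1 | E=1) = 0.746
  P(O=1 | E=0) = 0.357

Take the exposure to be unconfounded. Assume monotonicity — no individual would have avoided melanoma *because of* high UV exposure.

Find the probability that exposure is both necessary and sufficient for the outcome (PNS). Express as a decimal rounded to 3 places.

PNS ≈ 0.389

Let p₁ = 0.746, p₀ = 0.357.
Under exogeneity and monotonicity, PNS = p₁ − p₀.
PNS = 0.746 − 0.357 = 0.389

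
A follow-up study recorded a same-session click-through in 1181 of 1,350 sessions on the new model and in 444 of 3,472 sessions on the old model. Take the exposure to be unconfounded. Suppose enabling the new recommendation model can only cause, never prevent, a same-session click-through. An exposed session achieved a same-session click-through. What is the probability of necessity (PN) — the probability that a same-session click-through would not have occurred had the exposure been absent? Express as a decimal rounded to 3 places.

p₁ = P(outcome | exposed) = 1181/1350 = 0.87481
p₀ = P(outcome | unexposed) = 444/3472 = 0.12788
Under exogeneity and monotonicity, PN = (p₁ − p₀) / p₁.
PN = (0.87481 − 0.12788) / 0.87481 = 0.74693 / 0.87481 ≈ 0.8538

PN ≈ 0.854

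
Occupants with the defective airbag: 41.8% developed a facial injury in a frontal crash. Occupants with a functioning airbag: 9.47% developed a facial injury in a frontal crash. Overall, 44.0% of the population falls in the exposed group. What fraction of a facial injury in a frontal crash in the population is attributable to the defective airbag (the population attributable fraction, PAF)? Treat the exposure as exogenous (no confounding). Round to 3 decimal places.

p₁ = 0.418, p₀ = 0.0947.
Overall risk P(Y=1) = π·p₁ + (1−π)·p₀ = 0.44×0.418 + 0.56×0.0947 = 0.23695.
Under exogeneity, PAF = [P(Y=1) − p₀] / P(Y=1).
PAF = (0.23695 − 0.0947) / 0.23695 ≈ 0.6003

PAF ≈ 0.600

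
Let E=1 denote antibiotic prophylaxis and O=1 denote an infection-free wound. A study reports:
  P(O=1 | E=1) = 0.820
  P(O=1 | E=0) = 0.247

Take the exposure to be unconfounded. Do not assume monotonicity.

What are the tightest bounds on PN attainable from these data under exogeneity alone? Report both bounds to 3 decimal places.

Let p₁ = 0.82, p₀ = 0.247.
Under exogeneity alone the bounds on PN are max{0,(p₁−p₀)/p₁} ≤ PN ≤ min{1,(1−p₀)/p₁}.
  lower = (p₁ − p₀)/p₁ = 0.573 / 0.82 ≈ 0.6988
  upper = min{1, (1 − p₀)/p₁} = 0.753 / 0.82 ≈ 0.9183

0.699 ≤ PN ≤ 0.918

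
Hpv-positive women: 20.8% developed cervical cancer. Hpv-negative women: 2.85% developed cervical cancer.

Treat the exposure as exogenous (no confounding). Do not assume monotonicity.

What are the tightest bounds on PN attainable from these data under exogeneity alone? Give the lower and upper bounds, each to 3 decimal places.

0.863 ≤ PN ≤ 1.000

p₁ = 0.208, p₀ = 0.0285.
Under exogeneity alone the bounds on PN are max{0,(p₁−p₀)/p₁} ≤ PN ≤ min{1,(1−p₀)/p₁}.
  lower = (p₁ − p₀)/p₁ = 0.1795 / 0.208 ≈ 0.8630
  upper = min{1, (1 − p₀)/p₁} = 0.9715 / 0.208 ≈ 4.6707 → capped at 1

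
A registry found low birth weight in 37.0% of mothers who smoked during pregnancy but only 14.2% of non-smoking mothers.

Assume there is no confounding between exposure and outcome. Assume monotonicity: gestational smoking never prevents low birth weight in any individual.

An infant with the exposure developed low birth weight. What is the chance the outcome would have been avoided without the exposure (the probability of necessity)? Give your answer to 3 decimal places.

p₁ = 0.37, p₀ = 0.142.
Under exogeneity and monotonicity, PN = (p₁ − p₀) / p₁.
PN = (0.37 − 0.142) / 0.37 = 0.228 / 0.37 ≈ 0.6162

PN ≈ 0.616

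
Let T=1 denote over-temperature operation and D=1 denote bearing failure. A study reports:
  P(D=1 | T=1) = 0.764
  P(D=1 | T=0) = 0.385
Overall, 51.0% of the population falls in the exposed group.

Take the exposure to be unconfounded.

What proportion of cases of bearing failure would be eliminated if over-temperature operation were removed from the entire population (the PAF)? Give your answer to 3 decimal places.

PAF ≈ 0.334

Let p₁ = 0.764, p₀ = 0.385.
Overall risk P(Y=1) = π·p₁ + (1−π)·p₀ = 0.51×0.764 + 0.49×0.385 = 0.57829.
Under exogeneity, PAF = [P(Y=1) − p₀] / P(Y=1).
PAF = (0.57829 − 0.385) / 0.57829 ≈ 0.3342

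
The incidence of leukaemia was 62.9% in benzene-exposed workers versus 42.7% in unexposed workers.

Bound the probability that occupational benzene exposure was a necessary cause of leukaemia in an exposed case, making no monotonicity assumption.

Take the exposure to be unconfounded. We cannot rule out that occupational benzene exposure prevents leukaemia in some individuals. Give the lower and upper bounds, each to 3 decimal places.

p₁ = 0.629, p₀ = 0.427.
Under exogeneity alone the bounds on PN are max{0,(p₁−p₀)/p₁} ≤ PN ≤ min{1,(1−p₀)/p₁}.
  lower = (p₁ − p₀)/p₁ = 0.202 / 0.629 ≈ 0.3211
  upper = min{1, (1 − p₀)/p₁} = 0.573 / 0.629 ≈ 0.9110

0.321 ≤ PN ≤ 0.911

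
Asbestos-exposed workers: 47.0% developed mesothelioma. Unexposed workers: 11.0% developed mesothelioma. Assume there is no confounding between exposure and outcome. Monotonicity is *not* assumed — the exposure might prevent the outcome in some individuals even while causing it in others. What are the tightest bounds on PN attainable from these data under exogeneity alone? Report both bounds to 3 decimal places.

0.766 ≤ PN ≤ 1.000

p₁ = 0.47, p₀ = 0.11.
Under exogeneity alone the bounds on PN are max{0,(p₁−p₀)/p₁} ≤ PN ≤ min{1,(1−p₀)/p₁}.
  lower = (p₁ − p₀)/p₁ = 0.36 / 0.47 ≈ 0.7660
  upper = min{1, (1 − p₀)/p₁} = 0.89 / 0.47 ≈ 1.8936 → capped at 1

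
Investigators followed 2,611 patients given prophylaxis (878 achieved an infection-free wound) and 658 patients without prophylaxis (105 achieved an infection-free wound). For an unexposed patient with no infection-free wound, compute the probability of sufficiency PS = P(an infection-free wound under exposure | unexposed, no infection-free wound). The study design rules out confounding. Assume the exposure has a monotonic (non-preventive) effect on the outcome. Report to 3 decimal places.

PS ≈ 0.210

p₁ = P(outcome | exposed) = 878/2611 = 0.33627
p₀ = P(outcome | unexposed) = 105/658 = 0.15957
Under exogeneity and monotonicity, PS = (p₁ − p₀) / (1 − p₀).
PS = (0.33627 − 0.15957) / (1 − 0.15957) = 0.1767 / 0.84043 ≈ 0.2102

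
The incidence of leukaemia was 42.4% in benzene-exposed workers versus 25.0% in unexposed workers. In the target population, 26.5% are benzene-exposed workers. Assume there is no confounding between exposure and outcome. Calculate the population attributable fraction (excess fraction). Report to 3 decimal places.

PAF ≈ 0.156

p₁ = 0.424, p₀ = 0.25.
Overall risk P(Y=1) = π·p₁ + (1−π)·p₀ = 0.265×0.424 + 0.735×0.25 = 0.29611.
Under exogeneity, PAF = [P(Y=1) − p₀] / P(Y=1).
PAF = (0.29611 − 0.25) / 0.29611 ≈ 0.1557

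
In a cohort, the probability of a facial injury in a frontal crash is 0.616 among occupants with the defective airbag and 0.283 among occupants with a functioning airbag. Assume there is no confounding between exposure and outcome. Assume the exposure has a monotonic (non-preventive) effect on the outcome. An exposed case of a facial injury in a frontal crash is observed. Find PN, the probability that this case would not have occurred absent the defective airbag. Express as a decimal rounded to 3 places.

PN ≈ 0.541

Let p₁ = 0.616, p₀ = 0.283.
Under exogeneity and monotonicity, PN = (p₁ − p₀) / p₁.
PN = (0.616 − 0.283) / 0.616 = 0.333 / 0.616 ≈ 0.5406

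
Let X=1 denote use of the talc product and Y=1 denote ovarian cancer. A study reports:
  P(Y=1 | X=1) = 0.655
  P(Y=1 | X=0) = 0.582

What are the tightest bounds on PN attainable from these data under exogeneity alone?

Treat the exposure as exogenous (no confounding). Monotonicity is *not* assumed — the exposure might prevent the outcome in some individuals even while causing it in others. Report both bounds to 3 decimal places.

Let p₁ = 0.655, p₀ = 0.582.
Under exogeneity alone the bounds on PN are max{0,(p₁−p₀)/p₁} ≤ PN ≤ min{1,(1−p₀)/p₁}.
  lower = (p₁ − p₀)/p₁ = 0.073 / 0.655 ≈ 0.1115
  upper = min{1, (1 − p₀)/p₁} = 0.418 / 0.655 ≈ 0.6382

0.111 ≤ PN ≤ 0.638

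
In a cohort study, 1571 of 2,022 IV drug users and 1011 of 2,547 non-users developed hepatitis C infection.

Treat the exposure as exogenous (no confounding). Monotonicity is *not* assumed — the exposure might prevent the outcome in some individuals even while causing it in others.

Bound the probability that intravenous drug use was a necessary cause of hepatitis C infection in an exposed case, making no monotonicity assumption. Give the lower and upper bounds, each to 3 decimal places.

0.489 ≤ PN ≤ 0.776

p₁ = P(outcome | exposed) = 1571/2022 = 0.77695
p₀ = P(outcome | unexposed) = 1011/2547 = 0.39694
Under exogeneity alone the bounds on PN are max{0,(p₁−p₀)/p₁} ≤ PN ≤ min{1,(1−p₀)/p₁}.
  lower = (p₁ − p₀)/p₁ = 0.38002 / 0.77695 ≈ 0.4891
  upper = min{1, (1 − p₀)/p₁} = 0.60306 / 0.77695 ≈ 0.7762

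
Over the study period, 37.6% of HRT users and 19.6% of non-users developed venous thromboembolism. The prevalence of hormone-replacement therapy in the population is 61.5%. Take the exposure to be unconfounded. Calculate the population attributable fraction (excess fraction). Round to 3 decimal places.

PAF ≈ 0.361

p₁ = 0.376, p₀ = 0.196.
Overall risk P(Y=1) = π·p₁ + (1−π)·p₀ = 0.615×0.376 + 0.385×0.196 = 0.3067.
Under exogeneity, PAF = [P(Y=1) − p₀] / P(Y=1).
PAF = (0.3067 − 0.196) / 0.3067 ≈ 0.3609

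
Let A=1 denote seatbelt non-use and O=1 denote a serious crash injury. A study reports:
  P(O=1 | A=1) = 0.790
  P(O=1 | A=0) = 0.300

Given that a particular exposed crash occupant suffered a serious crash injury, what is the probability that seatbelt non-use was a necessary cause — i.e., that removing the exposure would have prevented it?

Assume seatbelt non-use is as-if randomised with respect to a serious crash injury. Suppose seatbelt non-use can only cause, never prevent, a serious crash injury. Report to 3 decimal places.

Let p₁ = 0.79, p₀ = 0.3.
Under exogeneity and monotonicity, PN = (p₁ − p₀) / p₁.
PN = (0.79 − 0.3) / 0.79 = 0.49 / 0.79 ≈ 0.6203

PN ≈ 0.620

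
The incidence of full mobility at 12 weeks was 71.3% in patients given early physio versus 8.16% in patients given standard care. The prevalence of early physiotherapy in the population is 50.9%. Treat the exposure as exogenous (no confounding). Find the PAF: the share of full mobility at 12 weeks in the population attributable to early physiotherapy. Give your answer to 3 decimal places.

PAF ≈ 0.798

p₁ = 0.713, p₀ = 0.0816.
Overall risk P(Y=1) = π·p₁ + (1−π)·p₀ = 0.509×0.713 + 0.491×0.0816 = 0.40298.
Under exogeneity, PAF = [P(Y=1) − p₀] / P(Y=1).
PAF = (0.40298 − 0.0816) / 0.40298 ≈ 0.7975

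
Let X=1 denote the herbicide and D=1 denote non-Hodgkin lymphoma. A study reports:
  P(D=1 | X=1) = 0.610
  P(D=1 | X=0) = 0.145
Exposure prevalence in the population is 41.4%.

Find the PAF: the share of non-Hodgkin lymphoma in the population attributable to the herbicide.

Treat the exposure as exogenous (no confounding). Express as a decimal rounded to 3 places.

Let p₁ = 0.61, p₀ = 0.145.
Overall risk P(Y=1) = π·p₁ + (1−π)·p₀ = 0.414×0.61 + 0.586×0.145 = 0.33751.
Under exogeneity, PAF = [P(Y=1) − p₀] / P(Y=1).
PAF = (0.33751 − 0.145) / 0.33751 ≈ 0.5704

PAF ≈ 0.570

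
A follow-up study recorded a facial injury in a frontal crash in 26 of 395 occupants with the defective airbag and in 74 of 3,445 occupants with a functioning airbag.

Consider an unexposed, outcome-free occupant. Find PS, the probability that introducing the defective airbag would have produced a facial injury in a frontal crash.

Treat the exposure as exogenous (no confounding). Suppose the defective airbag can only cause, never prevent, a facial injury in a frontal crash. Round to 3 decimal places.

PS ≈ 0.045

p₁ = P(outcome | exposed) = 26/395 = 0.065823
p₀ = P(outcome | unexposed) = 74/3445 = 0.02148
Under exogeneity and monotonicity, PS = (p₁ − p₀) / (1 − p₀).
PS = (0.065823 − 0.02148) / (1 − 0.02148) = 0.044342 / 0.97852 ≈ 0.0453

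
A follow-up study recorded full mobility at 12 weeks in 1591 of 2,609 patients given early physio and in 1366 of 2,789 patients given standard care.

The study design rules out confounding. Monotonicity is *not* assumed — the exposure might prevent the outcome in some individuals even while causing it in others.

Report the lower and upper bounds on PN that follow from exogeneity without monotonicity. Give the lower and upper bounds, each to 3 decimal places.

p₁ = P(outcome | exposed) = 1591/2609 = 0.60981
p₀ = P(outcome | unexposed) = 1366/2789 = 0.48978
Under exogeneity alone the bounds on PN are max{0,(p₁−p₀)/p₁} ≤ PN ≤ min{1,(1−p₀)/p₁}.
  lower = (p₁ − p₀)/p₁ = 0.12003 / 0.60981 ≈ 0.1968
  upper = min{1, (1 − p₀)/p₁} = 0.51022 / 0.60981 ≈ 0.8367

0.197 ≤ PN ≤ 0.837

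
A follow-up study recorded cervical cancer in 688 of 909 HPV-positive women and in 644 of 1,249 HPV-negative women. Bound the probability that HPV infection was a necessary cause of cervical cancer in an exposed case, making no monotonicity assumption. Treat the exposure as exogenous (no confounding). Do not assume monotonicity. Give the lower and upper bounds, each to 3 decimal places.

p₁ = P(outcome | exposed) = 688/909 = 0.75688
p₀ = P(outcome | unexposed) = 644/1249 = 0.51561
Under exogeneity alone the bounds on PN are max{0,(p₁−p₀)/p₁} ≤ PN ≤ min{1,(1−p₀)/p₁}.
  lower = (p₁ − p₀)/p₁ = 0.24126 / 0.75688 ≈ 0.3188
  upper = min{1, (1 − p₀)/p₁} = 0.48439 / 0.75688 ≈ 0.6400

0.319 ≤ PN ≤ 0.640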